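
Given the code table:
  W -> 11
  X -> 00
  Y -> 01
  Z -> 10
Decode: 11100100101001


Decoding:
11 -> W
10 -> Z
01 -> Y
00 -> X
10 -> Z
10 -> Z
01 -> Y


Result: WZYXZZY


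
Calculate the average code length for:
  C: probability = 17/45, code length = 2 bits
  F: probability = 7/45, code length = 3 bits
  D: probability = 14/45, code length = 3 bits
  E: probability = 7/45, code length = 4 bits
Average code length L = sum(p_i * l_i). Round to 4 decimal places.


Weighted contributions p_i * l_i:
  C: (17/45) * 2 = 34/45
  F: (7/45) * 3 = 21/45
  D: (14/45) * 3 = 42/45
  E: (7/45) * 4 = 28/45
Sum = (34 + 21 + 42 + 28)/45 = 125/45

L = 125/45 = 2.7778 bits/symbol


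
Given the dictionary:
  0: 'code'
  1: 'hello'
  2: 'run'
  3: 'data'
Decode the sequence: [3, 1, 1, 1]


Look up each index in the dictionary:
  3 -> 'data'
  1 -> 'hello'
  1 -> 'hello'
  1 -> 'hello'

Decoded: "data hello hello hello"


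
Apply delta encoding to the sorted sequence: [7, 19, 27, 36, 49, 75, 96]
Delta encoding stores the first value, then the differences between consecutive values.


First value: 7
Deltas:
  19 - 7 = 12
  27 - 19 = 8
  36 - 27 = 9
  49 - 36 = 13
  75 - 49 = 26
  96 - 75 = 21


Delta encoded: [7, 12, 8, 9, 13, 26, 21]


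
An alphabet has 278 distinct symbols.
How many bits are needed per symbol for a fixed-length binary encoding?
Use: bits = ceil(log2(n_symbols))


log2(278) = 8.1189
Bracket: 2^8 = 256 < 278 <= 2^9 = 512
So ceil(log2(278)) = 9

bits = ceil(log2(278)) = ceil(8.1189) = 9 bits


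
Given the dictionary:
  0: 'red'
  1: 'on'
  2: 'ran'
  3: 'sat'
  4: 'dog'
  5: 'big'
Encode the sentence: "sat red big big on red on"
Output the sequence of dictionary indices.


Look up each word in the dictionary:
  'sat' -> 3
  'red' -> 0
  'big' -> 5
  'big' -> 5
  'on' -> 1
  'red' -> 0
  'on' -> 1

Encoded: [3, 0, 5, 5, 1, 0, 1]


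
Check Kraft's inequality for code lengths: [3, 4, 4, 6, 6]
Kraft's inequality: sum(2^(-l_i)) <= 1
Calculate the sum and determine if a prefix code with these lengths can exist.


Sum = 2^(-3) + 2^(-4) + 2^(-4) + 2^(-6) + 2^(-6)
    = 0.125 + 0.0625 + 0.0625 + 0.015625 + 0.015625
    = 18/64 = 0.28125
Since 0.28125 <= 1, Kraft's inequality IS satisfied.
A prefix code with these lengths CAN exist.

Kraft sum = 0.28125. Satisfied.


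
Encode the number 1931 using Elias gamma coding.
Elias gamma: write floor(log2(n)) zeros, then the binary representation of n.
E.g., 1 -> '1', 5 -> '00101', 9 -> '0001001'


num_bits = floor(log2(1931)) + 1 = 11
leading_zeros = num_bits - 1 = 10
binary(1931) = 11110001011

Elias gamma(1931) = '0000000000' + '11110001011' = 000000000011110001011 (21 bits)


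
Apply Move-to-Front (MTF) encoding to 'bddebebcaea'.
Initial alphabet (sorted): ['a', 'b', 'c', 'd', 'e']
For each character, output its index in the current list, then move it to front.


MTF encoding:
'b': index 1 in ['a', 'b', 'c', 'd', 'e'] -> ['b', 'a', 'c', 'd', 'e']
'd': index 3 in ['b', 'a', 'c', 'd', 'e'] -> ['d', 'b', 'a', 'c', 'e']
'd': index 0 in ['d', 'b', 'a', 'c', 'e'] -> ['d', 'b', 'a', 'c', 'e']
'e': index 4 in ['d', 'b', 'a', 'c', 'e'] -> ['e', 'd', 'b', 'a', 'c']
'b': index 2 in ['e', 'd', 'b', 'a', 'c'] -> ['b', 'e', 'd', 'a', 'c']
'e': index 1 in ['b', 'e', 'd', 'a', 'c'] -> ['e', 'b', 'd', 'a', 'c']
'b': index 1 in ['e', 'b', 'd', 'a', 'c'] -> ['b', 'e', 'd', 'a', 'c']
'c': index 4 in ['b', 'e', 'd', 'a', 'c'] -> ['c', 'b', 'e', 'd', 'a']
'a': index 4 in ['c', 'b', 'e', 'd', 'a'] -> ['a', 'c', 'b', 'e', 'd']
'e': index 3 in ['a', 'c', 'b', 'e', 'd'] -> ['e', 'a', 'c', 'b', 'd']
'a': index 1 in ['e', 'a', 'c', 'b', 'd'] -> ['a', 'e', 'c', 'b', 'd']


Output: [1, 3, 0, 4, 2, 1, 1, 4, 4, 3, 1]


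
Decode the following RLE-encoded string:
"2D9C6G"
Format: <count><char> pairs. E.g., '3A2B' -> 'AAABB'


Expanding each <count><char> pair:
  2D -> 'DD'
  9C -> 'CCCCCCCCC'
  6G -> 'GGGGGG'

Decoded = DDCCCCCCCCCGGGGGG


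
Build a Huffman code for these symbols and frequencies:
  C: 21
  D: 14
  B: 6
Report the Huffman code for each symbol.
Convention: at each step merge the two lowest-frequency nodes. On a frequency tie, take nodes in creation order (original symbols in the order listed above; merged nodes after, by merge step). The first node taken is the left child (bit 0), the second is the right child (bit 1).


Huffman tree construction:
Step 1: Merge B(6) + D(14) = 20
Step 2: Merge (B+D)(20) + C(21) = 41
Read each symbol's code off the tree from the root (left child = 0, right child = 1).

Codes:
  C: 1 (length 1)
  D: 01 (length 2)
  B: 00 (length 2)
Average code length: 61/41 = 1.4878 bits/symbol


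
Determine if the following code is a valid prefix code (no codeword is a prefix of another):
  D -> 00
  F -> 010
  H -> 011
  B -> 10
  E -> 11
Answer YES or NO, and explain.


Checking each pair (does one codeword prefix another?):
  D='00' vs F='010': no prefix
  D='00' vs H='011': no prefix
  D='00' vs B='10': no prefix
  D='00' vs E='11': no prefix
  F='010' vs D='00': no prefix
  F='010' vs H='011': no prefix
  F='010' vs B='10': no prefix
  F='010' vs E='11': no prefix
  H='011' vs D='00': no prefix
  H='011' vs F='010': no prefix
  H='011' vs B='10': no prefix
  H='011' vs E='11': no prefix
  B='10' vs D='00': no prefix
  B='10' vs F='010': no prefix
  B='10' vs H='011': no prefix
  B='10' vs E='11': no prefix
  E='11' vs D='00': no prefix
  E='11' vs F='010': no prefix
  E='11' vs H='011': no prefix
  E='11' vs B='10': no prefix
No violation found over all pairs.

YES -- this is a valid prefix code. No codeword is a prefix of any other codeword.


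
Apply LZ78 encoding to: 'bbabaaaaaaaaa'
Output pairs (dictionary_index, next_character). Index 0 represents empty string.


LZ78 encoding steps:
Dictionary: {0: ''}
Step 1: w='' (idx 0), next='b' -> output (0, 'b'), add 'b' as idx 1
Step 2: w='b' (idx 1), next='a' -> output (1, 'a'), add 'ba' as idx 2
Step 3: w='ba' (idx 2), next='a' -> output (2, 'a'), add 'baa' as idx 3
Step 4: w='' (idx 0), next='a' -> output (0, 'a'), add 'a' as idx 4
Step 5: w='a' (idx 4), next='a' -> output (4, 'a'), add 'aa' as idx 5
Step 6: w='aa' (idx 5), next='a' -> output (5, 'a'), add 'aaa' as idx 6
Step 7: w='a' (idx 4), end of input -> output (4, '')


Encoded: [(0, 'b'), (1, 'a'), (2, 'a'), (0, 'a'), (4, 'a'), (5, 'a'), (4, '')]


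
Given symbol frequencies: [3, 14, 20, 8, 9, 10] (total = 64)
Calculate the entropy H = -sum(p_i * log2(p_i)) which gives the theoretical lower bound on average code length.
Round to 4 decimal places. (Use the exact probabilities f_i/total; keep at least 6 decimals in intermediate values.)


Per-symbol terms -p_i * log2(p_i) with p_i = f_i/64:
  p = 3/64 = 0.046875: log2(p) = -4.415037, -p*log2(p) = 0.206955
  p = 14/64 = 0.218750: log2(p) = -2.192645, -p*log2(p) = 0.479641
  p = 20/64 = 0.312500: log2(p) = -1.678072, -p*log2(p) = 0.524397
  p = 8/64 = 0.125000: log2(p) = -3.000000, -p*log2(p) = 0.375000
  p = 9/64 = 0.140625: log2(p) = -2.830075, -p*log2(p) = 0.397979
  p = 10/64 = 0.156250: log2(p) = -2.678072, -p*log2(p) = 0.418449
H = 0.206955 + 0.479641 + 0.524397 + 0.375000 + 0.397979 + 0.418449 = 2.402421

H = 2.4024 bits/symbol


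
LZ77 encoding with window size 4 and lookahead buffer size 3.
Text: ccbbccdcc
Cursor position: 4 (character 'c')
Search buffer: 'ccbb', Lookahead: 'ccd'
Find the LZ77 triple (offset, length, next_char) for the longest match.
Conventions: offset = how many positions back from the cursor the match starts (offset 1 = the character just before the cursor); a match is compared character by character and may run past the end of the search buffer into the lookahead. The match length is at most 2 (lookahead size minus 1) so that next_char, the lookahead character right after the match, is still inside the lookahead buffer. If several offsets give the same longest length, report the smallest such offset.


Try each offset into the search buffer:
  offset=1 (pos 3, char 'b'): match length 0
  offset=2 (pos 2, char 'b'): match length 0
  offset=3 (pos 1, char 'c'): match length 1
  offset=4 (pos 0, char 'c'): match length 2
Longest match has length 2 at offset 4.
next_char = character at position 4 + 2 = 6 -> 'd'

Best match: offset=4, length=2 (matching 'cc' starting at position 0)
LZ77 triple: (4, 2, 'd')


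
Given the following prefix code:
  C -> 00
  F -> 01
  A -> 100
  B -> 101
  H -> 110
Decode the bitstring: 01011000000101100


Decoding step by step:
Bits 01 -> F
Bits 01 -> F
Bits 100 -> A
Bits 00 -> C
Bits 00 -> C
Bits 101 -> B
Bits 100 -> A


Decoded message: FFACCBA


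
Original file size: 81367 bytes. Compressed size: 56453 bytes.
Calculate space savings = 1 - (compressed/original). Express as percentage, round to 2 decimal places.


ratio = compressed/original = 56453/81367 = 0.693807
savings = 1 - ratio = 1 - 0.693807 = 0.306193
as a percentage: 0.306193 * 100 = 30.62%

Space savings = 1 - 56453/81367 = 30.62%


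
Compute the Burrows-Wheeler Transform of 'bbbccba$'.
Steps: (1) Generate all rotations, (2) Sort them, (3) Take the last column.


Rotations (sorted):
  0: $bbbccba -> last char: a
  1: a$bbbccb -> last char: b
  2: ba$bbbcc -> last char: c
  3: bbbccba$ -> last char: $
  4: bbccba$b -> last char: b
  5: bccba$bb -> last char: b
  6: cba$bbbc -> last char: c
  7: ccba$bbb -> last char: b


BWT = abc$bbcb


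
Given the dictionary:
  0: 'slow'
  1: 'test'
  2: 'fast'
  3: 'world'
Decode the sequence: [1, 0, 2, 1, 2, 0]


Look up each index in the dictionary:
  1 -> 'test'
  0 -> 'slow'
  2 -> 'fast'
  1 -> 'test'
  2 -> 'fast'
  0 -> 'slow'

Decoded: "test slow fast test fast slow"


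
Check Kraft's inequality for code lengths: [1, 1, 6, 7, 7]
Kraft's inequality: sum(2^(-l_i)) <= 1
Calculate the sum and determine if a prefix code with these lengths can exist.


Sum = 2^(-1) + 2^(-1) + 2^(-6) + 2^(-7) + 2^(-7)
    = 0.5 + 0.5 + 0.015625 + 0.0078125 + 0.0078125
    = 132/128 = 1.03125
Since 1.03125 > 1, Kraft's inequality is NOT satisfied.
A prefix code with these lengths CANNOT exist.

Kraft sum = 1.03125. Not satisfied.


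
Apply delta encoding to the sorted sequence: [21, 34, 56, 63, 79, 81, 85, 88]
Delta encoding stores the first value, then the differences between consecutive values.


First value: 21
Deltas:
  34 - 21 = 13
  56 - 34 = 22
  63 - 56 = 7
  79 - 63 = 16
  81 - 79 = 2
  85 - 81 = 4
  88 - 85 = 3


Delta encoded: [21, 13, 22, 7, 16, 2, 4, 3]


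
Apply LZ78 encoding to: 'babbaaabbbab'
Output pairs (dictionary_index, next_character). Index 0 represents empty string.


LZ78 encoding steps:
Dictionary: {0: ''}
Step 1: w='' (idx 0), next='b' -> output (0, 'b'), add 'b' as idx 1
Step 2: w='' (idx 0), next='a' -> output (0, 'a'), add 'a' as idx 2
Step 3: w='b' (idx 1), next='b' -> output (1, 'b'), add 'bb' as idx 3
Step 4: w='a' (idx 2), next='a' -> output (2, 'a'), add 'aa' as idx 4
Step 5: w='a' (idx 2), next='b' -> output (2, 'b'), add 'ab' as idx 5
Step 6: w='bb' (idx 3), next='a' -> output (3, 'a'), add 'bba' as idx 6
Step 7: w='b' (idx 1), end of input -> output (1, '')


Encoded: [(0, 'b'), (0, 'a'), (1, 'b'), (2, 'a'), (2, 'b'), (3, 'a'), (1, '')]


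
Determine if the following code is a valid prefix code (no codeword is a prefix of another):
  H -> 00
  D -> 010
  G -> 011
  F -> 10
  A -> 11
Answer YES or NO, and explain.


Checking each pair (does one codeword prefix another?):
  H='00' vs D='010': no prefix
  H='00' vs G='011': no prefix
  H='00' vs F='10': no prefix
  H='00' vs A='11': no prefix
  D='010' vs H='00': no prefix
  D='010' vs G='011': no prefix
  D='010' vs F='10': no prefix
  D='010' vs A='11': no prefix
  G='011' vs H='00': no prefix
  G='011' vs D='010': no prefix
  G='011' vs F='10': no prefix
  G='011' vs A='11': no prefix
  F='10' vs H='00': no prefix
  F='10' vs D='010': no prefix
  F='10' vs G='011': no prefix
  F='10' vs A='11': no prefix
  A='11' vs H='00': no prefix
  A='11' vs D='010': no prefix
  A='11' vs G='011': no prefix
  A='11' vs F='10': no prefix
No violation found over all pairs.

YES -- this is a valid prefix code. No codeword is a prefix of any other codeword.


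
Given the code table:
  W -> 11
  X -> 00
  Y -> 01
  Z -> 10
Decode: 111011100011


Decoding:
11 -> W
10 -> Z
11 -> W
10 -> Z
00 -> X
11 -> W


Result: WZWZXW


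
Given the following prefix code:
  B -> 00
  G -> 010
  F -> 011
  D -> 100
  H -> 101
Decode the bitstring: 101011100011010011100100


Decoding step by step:
Bits 101 -> H
Bits 011 -> F
Bits 100 -> D
Bits 011 -> F
Bits 010 -> G
Bits 011 -> F
Bits 100 -> D
Bits 100 -> D


Decoded message: HFDFGFDD


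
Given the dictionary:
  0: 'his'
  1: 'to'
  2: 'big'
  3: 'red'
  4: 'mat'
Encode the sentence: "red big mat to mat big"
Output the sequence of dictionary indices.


Look up each word in the dictionary:
  'red' -> 3
  'big' -> 2
  'mat' -> 4
  'to' -> 1
  'mat' -> 4
  'big' -> 2

Encoded: [3, 2, 4, 1, 4, 2]


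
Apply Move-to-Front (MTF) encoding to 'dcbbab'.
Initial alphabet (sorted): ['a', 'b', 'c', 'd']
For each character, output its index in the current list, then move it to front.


MTF encoding:
'd': index 3 in ['a', 'b', 'c', 'd'] -> ['d', 'a', 'b', 'c']
'c': index 3 in ['d', 'a', 'b', 'c'] -> ['c', 'd', 'a', 'b']
'b': index 3 in ['c', 'd', 'a', 'b'] -> ['b', 'c', 'd', 'a']
'b': index 0 in ['b', 'c', 'd', 'a'] -> ['b', 'c', 'd', 'a']
'a': index 3 in ['b', 'c', 'd', 'a'] -> ['a', 'b', 'c', 'd']
'b': index 1 in ['a', 'b', 'c', 'd'] -> ['b', 'a', 'c', 'd']


Output: [3, 3, 3, 0, 3, 1]


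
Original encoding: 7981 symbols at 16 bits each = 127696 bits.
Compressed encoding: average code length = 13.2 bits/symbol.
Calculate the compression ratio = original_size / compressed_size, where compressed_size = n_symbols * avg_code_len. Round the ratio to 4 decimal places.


original_size = n_symbols * orig_bits = 7981 * 16 = 127696 bits
compressed_size = n_symbols * avg_code_len = 7981 * 13.2 = 105349.2 bits
ratio = original_size / compressed_size = 127696 / 105349.2 = 1.2121

Compression ratio = 1.2121


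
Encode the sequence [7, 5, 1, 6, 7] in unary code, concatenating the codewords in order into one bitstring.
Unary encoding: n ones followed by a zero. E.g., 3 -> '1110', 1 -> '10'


Encode each number as n ones followed by a terminating 0:
  7 -> 11111110 (8 bits)
  5 -> 111110 (6 bits)
  1 -> 10 (2 bits)
  6 -> 1111110 (7 bits)
  7 -> 11111110 (8 bits)
Total length = 8 + 6 + 2 + 7 + 8 = 31 bits.

Unary([7, 5, 1, 6, 7]) = 1111111011111010111111011111110 (31 bits)


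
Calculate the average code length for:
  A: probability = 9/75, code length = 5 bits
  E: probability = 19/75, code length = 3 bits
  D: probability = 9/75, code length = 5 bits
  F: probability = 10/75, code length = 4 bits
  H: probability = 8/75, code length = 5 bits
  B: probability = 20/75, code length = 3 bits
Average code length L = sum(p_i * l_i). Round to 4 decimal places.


Weighted contributions p_i * l_i:
  A: (9/75) * 5 = 45/75
  E: (19/75) * 3 = 57/75
  D: (9/75) * 5 = 45/75
  F: (10/75) * 4 = 40/75
  H: (8/75) * 5 = 40/75
  B: (20/75) * 3 = 60/75
Sum = (45 + 57 + 45 + 40 + 40 + 60)/75 = 287/75

L = 287/75 = 3.8267 bits/symbol


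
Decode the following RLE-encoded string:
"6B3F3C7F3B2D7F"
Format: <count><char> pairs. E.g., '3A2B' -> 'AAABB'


Expanding each <count><char> pair:
  6B -> 'BBBBBB'
  3F -> 'FFF'
  3C -> 'CCC'
  7F -> 'FFFFFFF'
  3B -> 'BBB'
  2D -> 'DD'
  7F -> 'FFFFFFF'

Decoded = BBBBBBFFFCCCFFFFFFFBBBDDFFFFFFF


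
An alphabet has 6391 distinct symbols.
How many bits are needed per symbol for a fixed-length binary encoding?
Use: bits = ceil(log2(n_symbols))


log2(6391) = 12.6418
Bracket: 2^12 = 4096 < 6391 <= 2^13 = 8192
So ceil(log2(6391)) = 13

bits = ceil(log2(6391)) = ceil(12.6418) = 13 bits


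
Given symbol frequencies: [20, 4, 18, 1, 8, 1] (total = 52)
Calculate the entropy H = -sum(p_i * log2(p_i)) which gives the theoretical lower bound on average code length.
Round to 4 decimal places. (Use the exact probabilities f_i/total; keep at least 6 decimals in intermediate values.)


Per-symbol terms -p_i * log2(p_i) with p_i = f_i/52:
  p = 20/52 = 0.384615: log2(p) = -1.378512, -p*log2(p) = 0.530197
  p = 4/52 = 0.076923: log2(p) = -3.700440, -p*log2(p) = 0.284649
  p = 18/52 = 0.346154: log2(p) = -1.530515, -p*log2(p) = 0.529794
  p = 1/52 = 0.019231: log2(p) = -5.700440, -p*log2(p) = 0.109624
  p = 8/52 = 0.153846: log2(p) = -2.700440, -p*log2(p) = 0.415452
  p = 1/52 = 0.019231: log2(p) = -5.700440, -p*log2(p) = 0.109624
H = 0.530197 + 0.284649 + 0.529794 + 0.109624 + 0.415452 + 0.109624 = 1.979340

H = 1.9793 bits/symbol


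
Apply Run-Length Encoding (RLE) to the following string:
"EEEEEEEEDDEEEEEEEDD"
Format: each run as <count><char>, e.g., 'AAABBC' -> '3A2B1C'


Scanning runs left to right:
  i=0: run of 'E' x 8 -> '8E'
  i=8: run of 'D' x 2 -> '2D'
  i=10: run of 'E' x 7 -> '7E'
  i=17: run of 'D' x 2 -> '2D'

RLE = 8E2D7E2D


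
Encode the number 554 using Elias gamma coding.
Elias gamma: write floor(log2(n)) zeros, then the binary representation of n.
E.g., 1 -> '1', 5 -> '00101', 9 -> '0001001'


num_bits = floor(log2(554)) + 1 = 10
leading_zeros = num_bits - 1 = 9
binary(554) = 1000101010

Elias gamma(554) = '000000000' + '1000101010' = 0000000001000101010 (19 bits)


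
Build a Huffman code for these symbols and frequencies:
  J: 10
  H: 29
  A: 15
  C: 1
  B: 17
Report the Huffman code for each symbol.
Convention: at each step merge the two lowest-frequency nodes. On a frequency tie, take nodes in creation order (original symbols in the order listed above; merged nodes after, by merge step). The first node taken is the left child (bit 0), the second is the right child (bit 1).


Huffman tree construction:
Step 1: Merge C(1) + J(10) = 11
Step 2: Merge (C+J)(11) + A(15) = 26
Step 3: Merge B(17) + ((C+J)+A)(26) = 43
Step 4: Merge H(29) + (B+((C+J)+A))(43) = 72
Read each symbol's code off the tree from the root (left child = 0, right child = 1).

Codes:
  J: 1101 (length 4)
  H: 0 (length 1)
  A: 111 (length 3)
  C: 1100 (length 4)
  B: 10 (length 2)
Average code length: 152/72 = 2.1111 bits/symbol


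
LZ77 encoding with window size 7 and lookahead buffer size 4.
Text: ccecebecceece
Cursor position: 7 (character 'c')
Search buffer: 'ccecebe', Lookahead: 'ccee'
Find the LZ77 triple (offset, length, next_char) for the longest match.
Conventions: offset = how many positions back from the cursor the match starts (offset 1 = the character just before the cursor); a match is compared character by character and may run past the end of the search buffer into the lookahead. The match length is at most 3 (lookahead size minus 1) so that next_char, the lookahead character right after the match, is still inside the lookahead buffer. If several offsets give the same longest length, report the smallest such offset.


Try each offset into the search buffer:
  offset=1 (pos 6, char 'e'): match length 0
  offset=2 (pos 5, char 'b'): match length 0
  offset=3 (pos 4, char 'e'): match length 0
  offset=4 (pos 3, char 'c'): match length 1
  offset=5 (pos 2, char 'e'): match length 0
  offset=6 (pos 1, char 'c'): match length 1
  offset=7 (pos 0, char 'c'): match length 3
Longest match has length 3 at offset 7.
next_char = character at position 7 + 3 = 10 -> 'e'

Best match: offset=7, length=3 (matching 'cce' starting at position 0)
LZ77 triple: (7, 3, 'e')


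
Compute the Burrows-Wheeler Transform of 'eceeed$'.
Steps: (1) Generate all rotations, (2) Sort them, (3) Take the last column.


Rotations (sorted):
  0: $eceeed -> last char: d
  1: ceeed$e -> last char: e
  2: d$eceee -> last char: e
  3: eceeed$ -> last char: $
  4: ed$ecee -> last char: e
  5: eed$ece -> last char: e
  6: eeed$ec -> last char: c


BWT = dee$eec


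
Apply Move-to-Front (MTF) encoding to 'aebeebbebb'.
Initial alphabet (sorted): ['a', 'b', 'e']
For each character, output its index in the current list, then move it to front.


MTF encoding:
'a': index 0 in ['a', 'b', 'e'] -> ['a', 'b', 'e']
'e': index 2 in ['a', 'b', 'e'] -> ['e', 'a', 'b']
'b': index 2 in ['e', 'a', 'b'] -> ['b', 'e', 'a']
'e': index 1 in ['b', 'e', 'a'] -> ['e', 'b', 'a']
'e': index 0 in ['e', 'b', 'a'] -> ['e', 'b', 'a']
'b': index 1 in ['e', 'b', 'a'] -> ['b', 'e', 'a']
'b': index 0 in ['b', 'e', 'a'] -> ['b', 'e', 'a']
'e': index 1 in ['b', 'e', 'a'] -> ['e', 'b', 'a']
'b': index 1 in ['e', 'b', 'a'] -> ['b', 'e', 'a']
'b': index 0 in ['b', 'e', 'a'] -> ['b', 'e', 'a']


Output: [0, 2, 2, 1, 0, 1, 0, 1, 1, 0]


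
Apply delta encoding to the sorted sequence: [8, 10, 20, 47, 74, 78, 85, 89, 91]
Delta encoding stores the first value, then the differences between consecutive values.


First value: 8
Deltas:
  10 - 8 = 2
  20 - 10 = 10
  47 - 20 = 27
  74 - 47 = 27
  78 - 74 = 4
  85 - 78 = 7
  89 - 85 = 4
  91 - 89 = 2


Delta encoded: [8, 2, 10, 27, 27, 4, 7, 4, 2]


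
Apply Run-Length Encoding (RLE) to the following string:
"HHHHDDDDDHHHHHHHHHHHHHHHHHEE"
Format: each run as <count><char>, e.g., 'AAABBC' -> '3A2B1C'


Scanning runs left to right:
  i=0: run of 'H' x 4 -> '4H'
  i=4: run of 'D' x 5 -> '5D'
  i=9: run of 'H' x 17 -> '17H'
  i=26: run of 'E' x 2 -> '2E'

RLE = 4H5D17H2E


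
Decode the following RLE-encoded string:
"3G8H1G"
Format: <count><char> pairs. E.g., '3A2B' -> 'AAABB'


Expanding each <count><char> pair:
  3G -> 'GGG'
  8H -> 'HHHHHHHH'
  1G -> 'G'

Decoded = GGGHHHHHHHHG


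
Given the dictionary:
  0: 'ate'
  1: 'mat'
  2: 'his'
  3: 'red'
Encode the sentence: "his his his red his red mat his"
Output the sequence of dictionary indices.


Look up each word in the dictionary:
  'his' -> 2
  'his' -> 2
  'his' -> 2
  'red' -> 3
  'his' -> 2
  'red' -> 3
  'mat' -> 1
  'his' -> 2

Encoded: [2, 2, 2, 3, 2, 3, 1, 2]


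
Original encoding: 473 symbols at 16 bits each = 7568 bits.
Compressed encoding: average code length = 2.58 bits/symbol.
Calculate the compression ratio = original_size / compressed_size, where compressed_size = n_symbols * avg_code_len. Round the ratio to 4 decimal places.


original_size = n_symbols * orig_bits = 473 * 16 = 7568 bits
compressed_size = n_symbols * avg_code_len = 473 * 2.58 = 1220.34 bits
ratio = original_size / compressed_size = 7568 / 1220.34 = 6.2016

Compression ratio = 6.2016


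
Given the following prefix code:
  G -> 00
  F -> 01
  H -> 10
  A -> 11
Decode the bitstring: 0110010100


Decoding step by step:
Bits 01 -> F
Bits 10 -> H
Bits 01 -> F
Bits 01 -> F
Bits 00 -> G


Decoded message: FHFFG


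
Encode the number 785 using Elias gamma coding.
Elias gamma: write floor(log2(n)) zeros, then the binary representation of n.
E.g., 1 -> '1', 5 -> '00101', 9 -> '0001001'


num_bits = floor(log2(785)) + 1 = 10
leading_zeros = num_bits - 1 = 9
binary(785) = 1100010001

Elias gamma(785) = '000000000' + '1100010001' = 0000000001100010001 (19 bits)


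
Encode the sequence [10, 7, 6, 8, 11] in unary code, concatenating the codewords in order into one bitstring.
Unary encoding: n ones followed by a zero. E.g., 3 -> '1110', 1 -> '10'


Encode each number as n ones followed by a terminating 0:
  10 -> 11111111110 (11 bits)
  7 -> 11111110 (8 bits)
  6 -> 1111110 (7 bits)
  8 -> 111111110 (9 bits)
  11 -> 111111111110 (12 bits)
Total length = 11 + 8 + 7 + 9 + 12 = 47 bits.

Unary([10, 7, 6, 8, 11]) = 11111111110111111101111110111111110111111111110 (47 bits)


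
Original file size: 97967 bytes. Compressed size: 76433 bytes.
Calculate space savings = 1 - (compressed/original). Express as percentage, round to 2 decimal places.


ratio = compressed/original = 76433/97967 = 0.780191
savings = 1 - ratio = 1 - 0.780191 = 0.219809
as a percentage: 0.219809 * 100 = 21.98%

Space savings = 1 - 76433/97967 = 21.98%


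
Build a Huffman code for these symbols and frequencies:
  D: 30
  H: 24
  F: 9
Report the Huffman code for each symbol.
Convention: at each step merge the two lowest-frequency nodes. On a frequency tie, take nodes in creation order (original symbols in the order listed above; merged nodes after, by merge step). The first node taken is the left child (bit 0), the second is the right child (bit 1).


Huffman tree construction:
Step 1: Merge F(9) + H(24) = 33
Step 2: Merge D(30) + (F+H)(33) = 63
Read each symbol's code off the tree from the root (left child = 0, right child = 1).

Codes:
  D: 0 (length 1)
  H: 11 (length 2)
  F: 10 (length 2)
Average code length: 96/63 = 1.5238 bits/symbol


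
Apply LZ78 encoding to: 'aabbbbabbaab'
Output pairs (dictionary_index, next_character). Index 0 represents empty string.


LZ78 encoding steps:
Dictionary: {0: ''}
Step 1: w='' (idx 0), next='a' -> output (0, 'a'), add 'a' as idx 1
Step 2: w='a' (idx 1), next='b' -> output (1, 'b'), add 'ab' as idx 2
Step 3: w='' (idx 0), next='b' -> output (0, 'b'), add 'b' as idx 3
Step 4: w='b' (idx 3), next='b' -> output (3, 'b'), add 'bb' as idx 4
Step 5: w='ab' (idx 2), next='b' -> output (2, 'b'), add 'abb' as idx 5
Step 6: w='a' (idx 1), next='a' -> output (1, 'a'), add 'aa' as idx 6
Step 7: w='b' (idx 3), end of input -> output (3, '')


Encoded: [(0, 'a'), (1, 'b'), (0, 'b'), (3, 'b'), (2, 'b'), (1, 'a'), (3, '')]


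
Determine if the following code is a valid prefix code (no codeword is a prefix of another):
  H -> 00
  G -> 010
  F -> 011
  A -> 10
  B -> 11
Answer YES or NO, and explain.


Checking each pair (does one codeword prefix another?):
  H='00' vs G='010': no prefix
  H='00' vs F='011': no prefix
  H='00' vs A='10': no prefix
  H='00' vs B='11': no prefix
  G='010' vs H='00': no prefix
  G='010' vs F='011': no prefix
  G='010' vs A='10': no prefix
  G='010' vs B='11': no prefix
  F='011' vs H='00': no prefix
  F='011' vs G='010': no prefix
  F='011' vs A='10': no prefix
  F='011' vs B='11': no prefix
  A='10' vs H='00': no prefix
  A='10' vs G='010': no prefix
  A='10' vs F='011': no prefix
  A='10' vs B='11': no prefix
  B='11' vs H='00': no prefix
  B='11' vs G='010': no prefix
  B='11' vs F='011': no prefix
  B='11' vs A='10': no prefix
No violation found over all pairs.

YES -- this is a valid prefix code. No codeword is a prefix of any other codeword.


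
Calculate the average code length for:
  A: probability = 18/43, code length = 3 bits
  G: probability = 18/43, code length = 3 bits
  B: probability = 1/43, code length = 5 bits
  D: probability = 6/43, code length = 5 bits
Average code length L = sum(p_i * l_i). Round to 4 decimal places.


Weighted contributions p_i * l_i:
  A: (18/43) * 3 = 54/43
  G: (18/43) * 3 = 54/43
  B: (1/43) * 5 = 5/43
  D: (6/43) * 5 = 30/43
Sum = (54 + 54 + 5 + 30)/43 = 143/43

L = 143/43 = 3.3256 bits/symbol


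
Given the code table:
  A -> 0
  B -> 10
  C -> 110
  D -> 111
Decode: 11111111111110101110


Decoding:
111 -> D
111 -> D
111 -> D
111 -> D
10 -> B
10 -> B
111 -> D
0 -> A


Result: DDDDBBDA


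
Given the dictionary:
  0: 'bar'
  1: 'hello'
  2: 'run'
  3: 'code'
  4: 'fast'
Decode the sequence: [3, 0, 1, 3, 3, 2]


Look up each index in the dictionary:
  3 -> 'code'
  0 -> 'bar'
  1 -> 'hello'
  3 -> 'code'
  3 -> 'code'
  2 -> 'run'

Decoded: "code bar hello code code run"


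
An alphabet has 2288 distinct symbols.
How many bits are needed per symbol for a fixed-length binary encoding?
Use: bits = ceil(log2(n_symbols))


log2(2288) = 11.1599
Bracket: 2^11 = 2048 < 2288 <= 2^12 = 4096
So ceil(log2(2288)) = 12

bits = ceil(log2(2288)) = ceil(11.1599) = 12 bits


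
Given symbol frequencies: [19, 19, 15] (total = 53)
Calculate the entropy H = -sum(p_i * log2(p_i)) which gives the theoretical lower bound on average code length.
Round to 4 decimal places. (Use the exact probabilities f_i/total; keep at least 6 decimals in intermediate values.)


Per-symbol terms -p_i * log2(p_i) with p_i = f_i/53:
  p = 19/53 = 0.358491: log2(p) = -1.479993, -p*log2(p) = 0.530564
  p = 19/53 = 0.358491: log2(p) = -1.479993, -p*log2(p) = 0.530564
  p = 15/53 = 0.283019: log2(p) = -1.821030, -p*log2(p) = 0.515386
H = 0.530564 + 0.530564 + 0.515386 = 1.576514

H = 1.5765 bits/symbol


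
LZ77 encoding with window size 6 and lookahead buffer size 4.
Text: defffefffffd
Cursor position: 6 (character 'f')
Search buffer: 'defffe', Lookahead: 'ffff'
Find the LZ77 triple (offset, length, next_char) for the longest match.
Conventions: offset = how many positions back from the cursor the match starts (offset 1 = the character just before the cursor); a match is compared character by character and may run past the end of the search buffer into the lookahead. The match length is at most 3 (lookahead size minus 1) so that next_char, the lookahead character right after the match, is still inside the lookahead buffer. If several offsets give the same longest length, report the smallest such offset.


Try each offset into the search buffer:
  offset=1 (pos 5, char 'e'): match length 0
  offset=2 (pos 4, char 'f'): match length 1
  offset=3 (pos 3, char 'f'): match length 2
  offset=4 (pos 2, char 'f'): match length 3
  offset=5 (pos 1, char 'e'): match length 0
  offset=6 (pos 0, char 'd'): match length 0
Longest match has length 3 at offset 4.
next_char = character at position 6 + 3 = 9 -> 'f'

Best match: offset=4, length=3 (matching 'fff' starting at position 2)
LZ77 triple: (4, 3, 'f')


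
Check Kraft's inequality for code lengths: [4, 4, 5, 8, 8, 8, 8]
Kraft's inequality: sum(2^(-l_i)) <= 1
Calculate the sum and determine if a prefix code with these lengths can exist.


Sum = 2^(-4) + 2^(-4) + 2^(-5) + 2^(-8) + 2^(-8) + 2^(-8) + 2^(-8)
    = 0.0625 + 0.0625 + 0.03125 + 0.00390625 + 0.00390625 + 0.00390625 + 0.00390625
    = 44/256 = 0.171875
Since 0.171875 <= 1, Kraft's inequality IS satisfied.
A prefix code with these lengths CAN exist.

Kraft sum = 0.171875. Satisfied.


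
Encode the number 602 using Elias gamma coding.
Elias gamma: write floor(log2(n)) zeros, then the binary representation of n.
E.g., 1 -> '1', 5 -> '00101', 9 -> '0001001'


num_bits = floor(log2(602)) + 1 = 10
leading_zeros = num_bits - 1 = 9
binary(602) = 1001011010

Elias gamma(602) = '000000000' + '1001011010' = 0000000001001011010 (19 bits)


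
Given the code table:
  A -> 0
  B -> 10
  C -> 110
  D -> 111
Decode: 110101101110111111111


Decoding:
110 -> C
10 -> B
110 -> C
111 -> D
0 -> A
111 -> D
111 -> D
111 -> D


Result: CBCDADDD


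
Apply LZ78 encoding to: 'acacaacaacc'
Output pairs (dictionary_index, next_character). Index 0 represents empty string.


LZ78 encoding steps:
Dictionary: {0: ''}
Step 1: w='' (idx 0), next='a' -> output (0, 'a'), add 'a' as idx 1
Step 2: w='' (idx 0), next='c' -> output (0, 'c'), add 'c' as idx 2
Step 3: w='a' (idx 1), next='c' -> output (1, 'c'), add 'ac' as idx 3
Step 4: w='a' (idx 1), next='a' -> output (1, 'a'), add 'aa' as idx 4
Step 5: w='c' (idx 2), next='a' -> output (2, 'a'), add 'ca' as idx 5
Step 6: w='ac' (idx 3), next='c' -> output (3, 'c'), add 'acc' as idx 6


Encoded: [(0, 'a'), (0, 'c'), (1, 'c'), (1, 'a'), (2, 'a'), (3, 'c')]


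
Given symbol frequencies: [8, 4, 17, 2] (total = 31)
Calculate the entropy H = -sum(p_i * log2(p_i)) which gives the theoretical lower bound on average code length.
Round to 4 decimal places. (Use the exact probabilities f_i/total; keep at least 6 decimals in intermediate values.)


Per-symbol terms -p_i * log2(p_i) with p_i = f_i/31:
  p = 8/31 = 0.258065: log2(p) = -1.954196, -p*log2(p) = 0.504309
  p = 4/31 = 0.129032: log2(p) = -2.954196, -p*log2(p) = 0.381187
  p = 17/31 = 0.548387: log2(p) = -0.866733, -p*log2(p) = 0.475305
  p = 2/31 = 0.064516: log2(p) = -3.954196, -p*log2(p) = 0.255109
H = 0.504309 + 0.381187 + 0.475305 + 0.255109 = 1.615910

H = 1.6159 bits/symbol


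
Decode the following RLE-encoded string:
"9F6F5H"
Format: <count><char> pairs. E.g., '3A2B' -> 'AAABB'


Expanding each <count><char> pair:
  9F -> 'FFFFFFFFF'
  6F -> 'FFFFFF'
  5H -> 'HHHHH'

Decoded = FFFFFFFFFFFFFFFHHHHH


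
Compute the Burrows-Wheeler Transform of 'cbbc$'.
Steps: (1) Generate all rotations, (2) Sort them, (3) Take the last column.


Rotations (sorted):
  0: $cbbc -> last char: c
  1: bbc$c -> last char: c
  2: bc$cb -> last char: b
  3: c$cbb -> last char: b
  4: cbbc$ -> last char: $


BWT = ccbb$


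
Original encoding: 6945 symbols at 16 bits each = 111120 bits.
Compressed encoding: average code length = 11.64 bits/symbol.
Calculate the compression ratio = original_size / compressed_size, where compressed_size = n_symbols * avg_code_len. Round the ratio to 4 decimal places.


original_size = n_symbols * orig_bits = 6945 * 16 = 111120 bits
compressed_size = n_symbols * avg_code_len = 6945 * 11.64 = 80839.8 bits
ratio = original_size / compressed_size = 111120 / 80839.8 = 1.3746

Compression ratio = 1.3746


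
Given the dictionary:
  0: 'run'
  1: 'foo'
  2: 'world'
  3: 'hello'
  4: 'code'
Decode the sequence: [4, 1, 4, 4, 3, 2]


Look up each index in the dictionary:
  4 -> 'code'
  1 -> 'foo'
  4 -> 'code'
  4 -> 'code'
  3 -> 'hello'
  2 -> 'world'

Decoded: "code foo code code hello world"


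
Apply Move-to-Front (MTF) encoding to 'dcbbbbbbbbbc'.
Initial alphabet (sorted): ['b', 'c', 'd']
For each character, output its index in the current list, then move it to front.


MTF encoding:
'd': index 2 in ['b', 'c', 'd'] -> ['d', 'b', 'c']
'c': index 2 in ['d', 'b', 'c'] -> ['c', 'd', 'b']
'b': index 2 in ['c', 'd', 'b'] -> ['b', 'c', 'd']
'b': index 0 in ['b', 'c', 'd'] -> ['b', 'c', 'd']
'b': index 0 in ['b', 'c', 'd'] -> ['b', 'c', 'd']
'b': index 0 in ['b', 'c', 'd'] -> ['b', 'c', 'd']
'b': index 0 in ['b', 'c', 'd'] -> ['b', 'c', 'd']
'b': index 0 in ['b', 'c', 'd'] -> ['b', 'c', 'd']
'b': index 0 in ['b', 'c', 'd'] -> ['b', 'c', 'd']
'b': index 0 in ['b', 'c', 'd'] -> ['b', 'c', 'd']
'b': index 0 in ['b', 'c', 'd'] -> ['b', 'c', 'd']
'c': index 1 in ['b', 'c', 'd'] -> ['c', 'b', 'd']


Output: [2, 2, 2, 0, 0, 0, 0, 0, 0, 0, 0, 1]


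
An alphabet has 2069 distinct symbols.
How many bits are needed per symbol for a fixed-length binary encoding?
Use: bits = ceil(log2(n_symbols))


log2(2069) = 11.0147
Bracket: 2^11 = 2048 < 2069 <= 2^12 = 4096
So ceil(log2(2069)) = 12

bits = ceil(log2(2069)) = ceil(11.0147) = 12 bits


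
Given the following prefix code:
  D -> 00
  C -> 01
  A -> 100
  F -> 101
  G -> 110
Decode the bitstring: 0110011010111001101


Decoding step by step:
Bits 01 -> C
Bits 100 -> A
Bits 110 -> G
Bits 101 -> F
Bits 110 -> G
Bits 01 -> C
Bits 101 -> F


Decoded message: CAGFGCF


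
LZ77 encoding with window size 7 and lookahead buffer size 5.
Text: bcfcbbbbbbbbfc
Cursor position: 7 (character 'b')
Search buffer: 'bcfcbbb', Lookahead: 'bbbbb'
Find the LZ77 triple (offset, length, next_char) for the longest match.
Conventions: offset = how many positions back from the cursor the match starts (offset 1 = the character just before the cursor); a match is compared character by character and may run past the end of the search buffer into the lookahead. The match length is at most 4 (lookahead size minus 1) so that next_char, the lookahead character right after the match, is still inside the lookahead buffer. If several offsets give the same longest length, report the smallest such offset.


Try each offset into the search buffer:
  offset=1 (pos 6, char 'b'): match length 4
  offset=2 (pos 5, char 'b'): match length 4
  offset=3 (pos 4, char 'b'): match length 4
  offset=4 (pos 3, char 'c'): match length 0
  offset=5 (pos 2, char 'f'): match length 0
  offset=6 (pos 1, char 'c'): match length 0
  offset=7 (pos 0, char 'b'): match length 1
Longest match has length 4, found at offsets 1, 2, 3; take the smallest, offset 1.
next_char = character at position 7 + 4 = 11 -> 'b'

Best match: offset=1, length=4 (matching 'bbbb' starting at position 6)
LZ77 triple: (1, 4, 'b')


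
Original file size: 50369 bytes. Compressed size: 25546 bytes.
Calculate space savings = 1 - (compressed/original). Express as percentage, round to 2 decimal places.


ratio = compressed/original = 25546/50369 = 0.507177
savings = 1 - ratio = 1 - 0.507177 = 0.492823
as a percentage: 0.492823 * 100 = 49.28%

Space savings = 1 - 25546/50369 = 49.28%


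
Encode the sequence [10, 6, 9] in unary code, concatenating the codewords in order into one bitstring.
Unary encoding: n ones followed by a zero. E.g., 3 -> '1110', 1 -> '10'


Encode each number as n ones followed by a terminating 0:
  10 -> 11111111110 (11 bits)
  6 -> 1111110 (7 bits)
  9 -> 1111111110 (10 bits)
Total length = 11 + 7 + 10 = 28 bits.

Unary([10, 6, 9]) = 1111111111011111101111111110 (28 bits)


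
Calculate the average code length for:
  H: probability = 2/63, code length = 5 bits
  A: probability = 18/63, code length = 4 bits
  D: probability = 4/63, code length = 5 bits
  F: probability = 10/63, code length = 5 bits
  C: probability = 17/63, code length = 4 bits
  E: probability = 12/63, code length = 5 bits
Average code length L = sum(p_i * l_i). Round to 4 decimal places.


Weighted contributions p_i * l_i:
  H: (2/63) * 5 = 10/63
  A: (18/63) * 4 = 72/63
  D: (4/63) * 5 = 20/63
  F: (10/63) * 5 = 50/63
  C: (17/63) * 4 = 68/63
  E: (12/63) * 5 = 60/63
Sum = (10 + 72 + 20 + 50 + 68 + 60)/63 = 280/63

L = 280/63 = 4.4444 bits/symbol


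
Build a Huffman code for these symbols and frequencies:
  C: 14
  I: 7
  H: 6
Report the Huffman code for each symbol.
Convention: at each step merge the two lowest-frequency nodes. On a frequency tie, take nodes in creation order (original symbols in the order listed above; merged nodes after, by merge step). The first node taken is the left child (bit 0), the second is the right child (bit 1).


Huffman tree construction:
Step 1: Merge H(6) + I(7) = 13
Step 2: Merge (H+I)(13) + C(14) = 27
Read each symbol's code off the tree from the root (left child = 0, right child = 1).

Codes:
  C: 1 (length 1)
  I: 01 (length 2)
  H: 00 (length 2)
Average code length: 40/27 = 1.4815 bits/symbol


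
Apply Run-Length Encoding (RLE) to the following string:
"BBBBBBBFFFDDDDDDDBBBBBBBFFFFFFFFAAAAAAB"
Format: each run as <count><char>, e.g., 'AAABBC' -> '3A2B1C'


Scanning runs left to right:
  i=0: run of 'B' x 7 -> '7B'
  i=7: run of 'F' x 3 -> '3F'
  i=10: run of 'D' x 7 -> '7D'
  i=17: run of 'B' x 7 -> '7B'
  i=24: run of 'F' x 8 -> '8F'
  i=32: run of 'A' x 6 -> '6A'
  i=38: run of 'B' x 1 -> '1B'

RLE = 7B3F7D7B8F6A1B


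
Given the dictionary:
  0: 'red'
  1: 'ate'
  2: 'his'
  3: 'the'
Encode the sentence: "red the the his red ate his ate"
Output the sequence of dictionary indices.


Look up each word in the dictionary:
  'red' -> 0
  'the' -> 3
  'the' -> 3
  'his' -> 2
  'red' -> 0
  'ate' -> 1
  'his' -> 2
  'ate' -> 1

Encoded: [0, 3, 3, 2, 0, 1, 2, 1]


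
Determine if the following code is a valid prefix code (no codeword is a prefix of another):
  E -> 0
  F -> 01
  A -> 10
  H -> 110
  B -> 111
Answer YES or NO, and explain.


Checking each pair (does one codeword prefix another?):
  E='0' vs F='01': prefix -- VIOLATION

NO -- this is NOT a valid prefix code. E (0) is a prefix of F (01).


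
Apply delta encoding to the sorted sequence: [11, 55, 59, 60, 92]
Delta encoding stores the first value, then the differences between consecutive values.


First value: 11
Deltas:
  55 - 11 = 44
  59 - 55 = 4
  60 - 59 = 1
  92 - 60 = 32


Delta encoded: [11, 44, 4, 1, 32]


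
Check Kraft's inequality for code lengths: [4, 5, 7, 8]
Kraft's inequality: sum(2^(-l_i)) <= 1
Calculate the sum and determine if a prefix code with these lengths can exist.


Sum = 2^(-4) + 2^(-5) + 2^(-7) + 2^(-8)
    = 0.0625 + 0.03125 + 0.0078125 + 0.00390625
    = 27/256 = 0.10546875
Since 0.10546875 <= 1, Kraft's inequality IS satisfied.
A prefix code with these lengths CAN exist.

Kraft sum = 0.10546875. Satisfied.


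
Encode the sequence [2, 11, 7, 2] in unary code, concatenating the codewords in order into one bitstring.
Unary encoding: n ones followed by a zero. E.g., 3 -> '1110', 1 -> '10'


Encode each number as n ones followed by a terminating 0:
  2 -> 110 (3 bits)
  11 -> 111111111110 (12 bits)
  7 -> 11111110 (8 bits)
  2 -> 110 (3 bits)
Total length = 3 + 12 + 8 + 3 = 26 bits.

Unary([2, 11, 7, 2]) = 11011111111111011111110110 (26 bits)
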